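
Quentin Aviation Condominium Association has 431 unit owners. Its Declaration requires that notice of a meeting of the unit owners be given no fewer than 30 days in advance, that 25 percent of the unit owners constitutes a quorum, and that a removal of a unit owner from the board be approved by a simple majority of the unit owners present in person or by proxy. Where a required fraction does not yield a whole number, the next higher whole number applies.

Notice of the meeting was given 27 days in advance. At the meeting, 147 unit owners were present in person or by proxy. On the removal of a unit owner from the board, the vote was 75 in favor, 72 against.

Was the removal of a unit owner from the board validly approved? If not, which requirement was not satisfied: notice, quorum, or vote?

Notice: 27 days given; 30 required. Not satisfied.
Quorum: 25% of 431 = 107.75, rounded up to 108; 147 present. Satisfied.
Vote: requires a majority of those present (147); a majority of 147 is 74, so 74 needed; 75 in favor. Satisfied.

Invalid — notice requirement not satisfied.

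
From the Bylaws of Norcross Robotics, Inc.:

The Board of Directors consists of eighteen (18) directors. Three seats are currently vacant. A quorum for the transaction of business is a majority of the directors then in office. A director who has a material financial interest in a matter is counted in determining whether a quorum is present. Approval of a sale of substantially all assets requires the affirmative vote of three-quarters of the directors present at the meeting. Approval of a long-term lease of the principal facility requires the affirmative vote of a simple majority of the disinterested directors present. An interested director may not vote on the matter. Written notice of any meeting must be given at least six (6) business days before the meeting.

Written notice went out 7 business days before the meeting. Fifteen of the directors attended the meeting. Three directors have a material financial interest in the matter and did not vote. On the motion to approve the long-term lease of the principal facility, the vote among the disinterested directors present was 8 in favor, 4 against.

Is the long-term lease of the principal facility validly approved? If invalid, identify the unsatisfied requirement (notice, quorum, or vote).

Notice: 7 business days given; 6 required (7 ≥ 6). Satisfied.
Quorum: 15 present (interested directors count toward quorum); quorum is 8. Satisfied.
Vote: the long-term lease of the principal facility requires a majority of the disinterested directors present (15 − 3 = 12). A majority of 12 is 7, so 7 affirmative votes are needed; 8 voted in favor. Satisfied.

Valid — all requirements satisfied.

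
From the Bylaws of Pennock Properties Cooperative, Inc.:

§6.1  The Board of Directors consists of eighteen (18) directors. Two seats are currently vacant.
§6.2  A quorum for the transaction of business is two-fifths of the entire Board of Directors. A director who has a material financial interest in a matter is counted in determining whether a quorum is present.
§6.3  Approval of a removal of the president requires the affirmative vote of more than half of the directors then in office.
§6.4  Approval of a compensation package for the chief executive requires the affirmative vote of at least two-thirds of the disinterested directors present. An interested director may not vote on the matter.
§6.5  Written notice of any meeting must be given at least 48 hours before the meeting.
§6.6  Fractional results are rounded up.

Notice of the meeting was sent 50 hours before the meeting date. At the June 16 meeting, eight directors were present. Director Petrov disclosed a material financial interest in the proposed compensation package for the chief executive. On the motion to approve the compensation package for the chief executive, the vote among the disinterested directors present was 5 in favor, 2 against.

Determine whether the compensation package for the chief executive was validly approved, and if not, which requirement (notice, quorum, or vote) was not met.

Notice: 50 hours given; 48 required (50 ≥ 48). Satisfied.
Quorum: 8 present (interested directors count toward quorum); quorum is 8. Satisfied.
Vote: the compensation package for the chief executive requires two-thirds of the disinterested directors present (8 − 1 = 7). 2/3 of 7 = 4.67, rounded up to 5, so 5 affirmative votes are needed; 5 voted in favor. Satisfied.

Valid — all requirements satisfied.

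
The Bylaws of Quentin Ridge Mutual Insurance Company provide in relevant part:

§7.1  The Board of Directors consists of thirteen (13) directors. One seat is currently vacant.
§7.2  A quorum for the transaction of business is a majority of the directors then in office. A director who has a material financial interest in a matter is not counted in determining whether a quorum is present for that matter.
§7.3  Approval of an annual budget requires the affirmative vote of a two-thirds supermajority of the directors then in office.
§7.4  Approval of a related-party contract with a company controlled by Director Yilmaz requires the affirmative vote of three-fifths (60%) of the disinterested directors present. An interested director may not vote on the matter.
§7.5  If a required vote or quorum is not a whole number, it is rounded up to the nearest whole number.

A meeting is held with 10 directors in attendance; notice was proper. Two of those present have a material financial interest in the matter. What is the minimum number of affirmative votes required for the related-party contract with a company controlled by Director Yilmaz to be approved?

The related-party contract with a company controlled by Director Yilmaz requires three-fifths of the disinterested directors present (10 − 2 = 8).
3/5 of 8 = 4.80, rounded up to 5.

5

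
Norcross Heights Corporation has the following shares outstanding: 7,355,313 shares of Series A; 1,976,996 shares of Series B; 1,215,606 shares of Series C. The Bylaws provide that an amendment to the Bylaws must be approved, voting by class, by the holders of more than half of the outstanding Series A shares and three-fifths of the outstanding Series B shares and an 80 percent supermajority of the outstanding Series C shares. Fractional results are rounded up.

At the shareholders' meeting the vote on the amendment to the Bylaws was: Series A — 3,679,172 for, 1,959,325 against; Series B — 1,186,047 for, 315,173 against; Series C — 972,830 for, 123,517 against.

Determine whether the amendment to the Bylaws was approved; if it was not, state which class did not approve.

Series A: a majority of 7355313 is 3677657; 3,677,657 required, 3,679,172 in favor — approved.
Series B: 3/5 of 1976996 = 1186197.60, rounded up to 1186198; 1,186,198 required, 1,186,047 in favor — not approved.
Series C: 4/5 of 1215606 = 972484.80, rounded up to 972485; 972,485 required, 972,830 in favor — approved.

Not approved — the Series B shares did not give the required vote.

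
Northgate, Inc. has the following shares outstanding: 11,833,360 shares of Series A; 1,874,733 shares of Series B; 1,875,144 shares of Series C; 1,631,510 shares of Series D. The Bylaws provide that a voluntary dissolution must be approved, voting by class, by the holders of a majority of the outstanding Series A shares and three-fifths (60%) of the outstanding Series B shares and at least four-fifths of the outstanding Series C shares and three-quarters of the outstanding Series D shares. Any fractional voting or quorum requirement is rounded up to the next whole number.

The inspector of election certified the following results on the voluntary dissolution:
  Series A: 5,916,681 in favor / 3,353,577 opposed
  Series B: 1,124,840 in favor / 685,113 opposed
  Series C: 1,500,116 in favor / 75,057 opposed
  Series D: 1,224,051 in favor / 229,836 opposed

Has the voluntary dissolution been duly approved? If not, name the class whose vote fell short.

Series A: a majority of 11833360 is 5916681; 5,916,681 required, 5,916,681 in favor — approved.
Series B: 3/5 of 1874733 = 1124839.80, rounded up to 1124840; 1,124,840 required, 1,124,840 in favor — approved.
Series C: 4/5 of 1875144 = 1500115.20, rounded up to 1500116; 1,500,116 required, 1,500,116 in favor — approved.
Series D: 3/4 of 1631510 = 1223632.50, rounded up to 1223633; 1,223,633 required, 1,224,051 in favor — approved.

Approved — every class gave the required vote.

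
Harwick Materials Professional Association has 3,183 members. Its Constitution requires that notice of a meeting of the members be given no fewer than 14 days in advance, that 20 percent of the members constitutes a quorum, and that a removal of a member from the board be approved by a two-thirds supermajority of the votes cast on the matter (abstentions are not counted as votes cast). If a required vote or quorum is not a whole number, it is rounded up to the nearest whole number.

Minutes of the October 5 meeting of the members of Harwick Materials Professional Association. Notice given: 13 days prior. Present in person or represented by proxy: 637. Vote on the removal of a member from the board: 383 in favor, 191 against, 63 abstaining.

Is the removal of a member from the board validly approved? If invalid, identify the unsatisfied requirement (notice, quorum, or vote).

Invalid — notice requirement not satisfied.

Notice: 13 days given; 14 required. Not satisfied.
Quorum: 20% of 3,183 = 636.60, rounded up to 637; 637 present. Satisfied.
Vote: requires two-thirds of the votes cast (637 − 63 abstaining = 574); 2/3 of 574 = 382.67, rounded up to 383, so 383 needed; 383 in favor. Satisfied.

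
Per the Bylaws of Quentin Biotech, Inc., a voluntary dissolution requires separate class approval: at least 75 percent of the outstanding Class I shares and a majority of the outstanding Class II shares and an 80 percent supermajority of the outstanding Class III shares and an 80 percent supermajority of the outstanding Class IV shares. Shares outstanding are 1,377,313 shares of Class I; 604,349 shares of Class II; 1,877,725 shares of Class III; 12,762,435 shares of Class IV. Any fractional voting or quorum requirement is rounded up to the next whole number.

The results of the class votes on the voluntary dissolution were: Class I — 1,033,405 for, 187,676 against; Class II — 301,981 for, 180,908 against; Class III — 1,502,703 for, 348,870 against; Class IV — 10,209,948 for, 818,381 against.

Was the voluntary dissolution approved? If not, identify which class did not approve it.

Not approved — the Class II shares did not give the required vote.

Class I: 3/4 of 1377313 = 1032984.75, rounded up to 1032985; 1,032,985 required, 1,033,405 in favor — approved.
Class II: a majority of 604349 is 302175; 302,175 required, 301,981 in favor — not approved.
Class III: 4/5 of 1877725 = 1502180; 1,502,180 required, 1,502,703 in favor — approved.
Class IV: 4/5 of 12762435 = 10209948; 10,209,948 required, 10,209,948 in favor — approved.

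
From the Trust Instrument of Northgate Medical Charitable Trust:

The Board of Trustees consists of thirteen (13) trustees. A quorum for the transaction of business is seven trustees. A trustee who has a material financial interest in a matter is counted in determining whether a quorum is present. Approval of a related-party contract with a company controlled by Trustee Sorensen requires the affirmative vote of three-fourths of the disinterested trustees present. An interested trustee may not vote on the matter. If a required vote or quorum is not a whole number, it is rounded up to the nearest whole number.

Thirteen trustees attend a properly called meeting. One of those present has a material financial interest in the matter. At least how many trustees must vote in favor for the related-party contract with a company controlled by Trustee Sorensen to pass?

The related-party contract with a company controlled by Trustee Sorensen requires three-fourths of the disinterested trustees present (13 − 1 = 12).
3/4 of 12 = 9.

9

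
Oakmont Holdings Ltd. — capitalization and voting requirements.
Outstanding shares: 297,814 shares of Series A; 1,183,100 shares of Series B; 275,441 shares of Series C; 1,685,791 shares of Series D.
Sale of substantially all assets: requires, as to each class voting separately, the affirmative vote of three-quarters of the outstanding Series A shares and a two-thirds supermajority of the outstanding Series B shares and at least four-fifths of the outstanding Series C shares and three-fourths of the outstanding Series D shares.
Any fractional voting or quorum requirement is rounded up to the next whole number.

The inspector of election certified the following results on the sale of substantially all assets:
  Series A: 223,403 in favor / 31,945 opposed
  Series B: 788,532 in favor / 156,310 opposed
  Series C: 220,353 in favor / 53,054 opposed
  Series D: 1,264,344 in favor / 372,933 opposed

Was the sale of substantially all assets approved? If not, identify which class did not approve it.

Series A: 3/4 of 297814 = 223360.50, rounded up to 223361; 223,361 required, 223,403 in favor — approved.
Series B: 2/3 of 1183100 = 788733.33, rounded up to 788734; 788,734 required, 788,532 in favor — not approved.
Series C: 4/5 of 275441 = 220352.80, rounded up to 220353; 220,353 required, 220,353 in favor — approved.
Series D: 3/4 of 1685791 = 1264343.25, rounded up to 1264344; 1,264,344 required, 1,264,344 in favor — approved.

Not approved — the Series B shares did not give the required vote.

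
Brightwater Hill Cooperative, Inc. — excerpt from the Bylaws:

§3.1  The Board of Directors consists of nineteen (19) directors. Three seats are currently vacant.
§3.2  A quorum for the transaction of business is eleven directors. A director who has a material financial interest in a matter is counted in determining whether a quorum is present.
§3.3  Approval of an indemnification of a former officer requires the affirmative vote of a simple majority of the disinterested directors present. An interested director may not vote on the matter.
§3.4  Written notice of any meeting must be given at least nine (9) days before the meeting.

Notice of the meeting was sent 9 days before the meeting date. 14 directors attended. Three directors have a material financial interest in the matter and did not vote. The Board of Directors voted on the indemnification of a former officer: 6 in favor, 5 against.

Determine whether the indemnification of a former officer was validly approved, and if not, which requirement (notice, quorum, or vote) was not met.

Notice: 9 days given; 9 required (9 ≥ 9). Satisfied.
Quorum: 14 present (interested directors count toward quorum); quorum is 11. Satisfied.
Vote: the indemnification of a former officer requires a majority of the disinterested directors present (14 − 3 = 11). A majority of 11 is 6, so 6 affirmative votes are needed; 6 voted in favor. Satisfied.

Valid — all requirements satisfied.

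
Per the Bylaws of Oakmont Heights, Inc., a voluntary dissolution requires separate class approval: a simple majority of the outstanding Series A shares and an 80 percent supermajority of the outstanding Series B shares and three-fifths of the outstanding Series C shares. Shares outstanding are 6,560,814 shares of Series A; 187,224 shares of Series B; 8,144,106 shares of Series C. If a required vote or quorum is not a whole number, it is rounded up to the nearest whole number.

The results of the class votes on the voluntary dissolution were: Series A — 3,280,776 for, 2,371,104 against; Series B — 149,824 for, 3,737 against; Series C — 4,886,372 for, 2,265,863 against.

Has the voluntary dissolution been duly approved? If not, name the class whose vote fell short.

Series A: a majority of 6560814 is 3280408; 3,280,408 required, 3,280,776 in favor — approved.
Series B: 4/5 of 187224 = 149779.20, rounded up to 149780; 149,780 required, 149,824 in favor — approved.
Series C: 3/5 of 8144106 = 4886463.60, rounded up to 4886464; 4,886,464 required, 4,886,372 in favor — not approved.

Not approved — the Series C shares did not give the required vote.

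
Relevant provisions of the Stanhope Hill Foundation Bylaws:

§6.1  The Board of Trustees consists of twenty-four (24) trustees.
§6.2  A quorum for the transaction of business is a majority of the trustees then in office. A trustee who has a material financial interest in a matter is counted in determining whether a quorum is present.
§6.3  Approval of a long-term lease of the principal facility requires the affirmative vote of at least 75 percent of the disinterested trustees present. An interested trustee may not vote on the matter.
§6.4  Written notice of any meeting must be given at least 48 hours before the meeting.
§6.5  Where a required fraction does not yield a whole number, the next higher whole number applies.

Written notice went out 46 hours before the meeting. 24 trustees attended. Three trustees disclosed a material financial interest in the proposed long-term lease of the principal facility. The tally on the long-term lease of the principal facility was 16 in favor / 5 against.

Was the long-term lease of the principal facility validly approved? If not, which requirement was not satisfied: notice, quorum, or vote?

Invalid — notice requirement not satisfied.

Notice: 46 hours given; 48 required (46 < 48). Not satisfied.
Quorum: 24 present (interested trustees count toward quorum); quorum is 13. Satisfied.
Vote: the long-term lease of the principal facility requires three-fourths of the disinterested trustees present (24 − 3 = 21). 3/4 of 21 = 15.75, rounded up to 16, so 16 affirmative votes are needed; 16 voted in favor. Satisfied.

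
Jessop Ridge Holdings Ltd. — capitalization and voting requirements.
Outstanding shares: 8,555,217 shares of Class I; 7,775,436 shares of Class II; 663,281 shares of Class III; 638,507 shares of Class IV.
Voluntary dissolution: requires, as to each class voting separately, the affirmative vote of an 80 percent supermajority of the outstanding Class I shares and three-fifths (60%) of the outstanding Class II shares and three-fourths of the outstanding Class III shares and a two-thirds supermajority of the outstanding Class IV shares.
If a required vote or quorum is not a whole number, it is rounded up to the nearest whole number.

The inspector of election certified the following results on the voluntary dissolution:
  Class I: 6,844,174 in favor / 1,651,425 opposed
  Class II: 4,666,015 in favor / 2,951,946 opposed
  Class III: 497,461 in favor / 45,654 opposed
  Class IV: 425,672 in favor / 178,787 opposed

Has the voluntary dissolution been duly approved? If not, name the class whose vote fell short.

Class I: 4/5 of 8555217 = 6844173.60, rounded up to 6844174; 6,844,174 required, 6,844,174 in favor — approved.
Class II: 3/5 of 7775436 = 4665261.60, rounded up to 4665262; 4,665,262 required, 4,666,015 in favor — approved.
Class III: 3/4 of 663281 = 497460.75, rounded up to 497461; 497,461 required, 497,461 in favor — approved.
Class IV: 2/3 of 638507 = 425671.33, rounded up to 425672; 425,672 required, 425,672 in favor — approved.

Approved — every class gave the required vote.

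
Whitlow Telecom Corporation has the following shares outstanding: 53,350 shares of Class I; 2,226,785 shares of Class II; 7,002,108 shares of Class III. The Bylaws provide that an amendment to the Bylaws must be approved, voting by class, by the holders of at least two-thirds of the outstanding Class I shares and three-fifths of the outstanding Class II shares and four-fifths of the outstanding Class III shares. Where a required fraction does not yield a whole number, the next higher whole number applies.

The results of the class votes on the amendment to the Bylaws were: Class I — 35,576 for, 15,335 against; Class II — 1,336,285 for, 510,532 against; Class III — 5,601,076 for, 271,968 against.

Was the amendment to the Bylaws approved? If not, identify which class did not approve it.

Not approved — the Class III shares did not give the required vote.

Class I: 2/3 of 53350 = 35566.67, rounded up to 35567; 35,567 required, 35,576 in favor — approved.
Class II: 3/5 of 2226785 = 1336071; 1,336,071 required, 1,336,285 in favor — approved.
Class III: 4/5 of 7002108 = 5601686.40, rounded up to 5601687; 5,601,687 required, 5,601,076 in favor — not approved.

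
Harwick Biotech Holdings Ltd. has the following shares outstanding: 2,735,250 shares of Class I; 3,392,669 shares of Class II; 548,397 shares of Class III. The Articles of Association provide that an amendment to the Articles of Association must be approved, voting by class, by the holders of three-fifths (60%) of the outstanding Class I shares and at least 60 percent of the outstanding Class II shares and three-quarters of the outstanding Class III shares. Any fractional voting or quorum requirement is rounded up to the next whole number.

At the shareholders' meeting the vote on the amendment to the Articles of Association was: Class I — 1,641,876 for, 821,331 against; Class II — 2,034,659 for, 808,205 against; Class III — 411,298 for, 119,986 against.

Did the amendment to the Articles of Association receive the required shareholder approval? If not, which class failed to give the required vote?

Class I: 3/5 of 2735250 = 1641150; 1,641,150 required, 1,641,876 in favor — approved.
Class II: 3/5 of 3392669 = 2035601.40, rounded up to 2035602; 2,035,602 required, 2,034,659 in favor — not approved.
Class III: 3/4 of 548397 = 411297.75, rounded up to 411298; 411,298 required, 411,298 in favor — approved.

Not approved — the Class II shares did not give the required vote.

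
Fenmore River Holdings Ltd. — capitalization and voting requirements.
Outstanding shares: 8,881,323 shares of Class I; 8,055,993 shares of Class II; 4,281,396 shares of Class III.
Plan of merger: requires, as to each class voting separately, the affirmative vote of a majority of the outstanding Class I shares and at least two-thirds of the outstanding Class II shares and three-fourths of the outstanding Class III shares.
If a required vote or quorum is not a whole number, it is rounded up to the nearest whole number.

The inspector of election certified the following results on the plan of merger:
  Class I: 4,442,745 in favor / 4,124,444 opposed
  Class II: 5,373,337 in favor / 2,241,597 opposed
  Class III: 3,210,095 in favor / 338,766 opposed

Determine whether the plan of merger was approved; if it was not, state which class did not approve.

Not approved — the Class III shares did not give the required vote.

Class I: a majority of 8881323 is 4440662; 4,440,662 required, 4,442,745 in favor — approved.
Class II: 2/3 of 8055993 = 5370662; 5,370,662 required, 5,373,337 in favor — approved.
Class III: 3/4 of 4281396 = 3211047; 3,211,047 required, 3,210,095 in favor — not approved.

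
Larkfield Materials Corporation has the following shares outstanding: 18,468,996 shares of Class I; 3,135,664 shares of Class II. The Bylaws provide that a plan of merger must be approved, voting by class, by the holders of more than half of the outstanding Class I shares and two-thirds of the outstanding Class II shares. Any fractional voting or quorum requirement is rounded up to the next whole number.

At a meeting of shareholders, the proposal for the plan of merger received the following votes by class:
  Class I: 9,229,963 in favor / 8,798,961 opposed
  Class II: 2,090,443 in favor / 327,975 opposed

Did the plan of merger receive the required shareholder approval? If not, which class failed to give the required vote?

Not approved — the Class I shares did not give the required vote.

Class I: a majority of 18468996 is 9234499; 9,234,499 required, 9,229,963 in favor — not approved.
Class II: 2/3 of 3135664 = 2090442.67, rounded up to 2090443; 2,090,443 required, 2,090,443 in favor — approved.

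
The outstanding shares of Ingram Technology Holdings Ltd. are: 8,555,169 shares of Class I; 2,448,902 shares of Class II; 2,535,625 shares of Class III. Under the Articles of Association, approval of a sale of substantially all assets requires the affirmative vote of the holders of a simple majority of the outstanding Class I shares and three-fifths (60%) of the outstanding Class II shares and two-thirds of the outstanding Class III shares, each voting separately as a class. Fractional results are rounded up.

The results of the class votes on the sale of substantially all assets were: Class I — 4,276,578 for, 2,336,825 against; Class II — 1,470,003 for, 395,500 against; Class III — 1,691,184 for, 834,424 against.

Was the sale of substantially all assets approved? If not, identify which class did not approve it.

Not approved — the Class I shares did not give the required vote.

Class I: a majority of 8555169 is 4277585; 4,277,585 required, 4,276,578 in favor — not approved.
Class II: 3/5 of 2448902 = 1469341.20, rounded up to 1469342; 1,469,342 required, 1,470,003 in favor — approved.
Class III: 2/3 of 2535625 = 1690416.67, rounded up to 1690417; 1,690,417 required, 1,691,184 in favor — approved.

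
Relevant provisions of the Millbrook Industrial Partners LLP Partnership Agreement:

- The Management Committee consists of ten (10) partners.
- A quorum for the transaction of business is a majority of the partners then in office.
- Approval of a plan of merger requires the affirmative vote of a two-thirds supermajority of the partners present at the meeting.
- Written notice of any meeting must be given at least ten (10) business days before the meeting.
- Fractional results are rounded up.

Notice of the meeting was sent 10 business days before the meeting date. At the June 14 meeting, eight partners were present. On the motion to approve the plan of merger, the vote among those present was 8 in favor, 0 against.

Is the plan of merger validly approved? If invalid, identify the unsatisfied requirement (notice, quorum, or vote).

Notice: 10 business days given; 10 required (10 ≥ 10). Satisfied.
Quorum: 8 present; quorum is 6. Satisfied.
Vote: the plan of merger requires two-thirds of the partners present (8). 2/3 of 8 = 5.33, rounded up to 6, so 6 affirmative votes are needed; 8 voted in favor. Satisfied.

Valid — all requirements satisfied.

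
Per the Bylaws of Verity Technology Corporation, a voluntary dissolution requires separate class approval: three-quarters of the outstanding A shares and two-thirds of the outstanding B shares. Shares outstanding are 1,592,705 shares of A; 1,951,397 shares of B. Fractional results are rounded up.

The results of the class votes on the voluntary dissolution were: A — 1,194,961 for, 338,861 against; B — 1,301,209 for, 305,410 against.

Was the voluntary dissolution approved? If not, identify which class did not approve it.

Approved — every class gave the required vote.

A: 3/4 of 1592705 = 1194528.75, rounded up to 1194529; 1,194,529 required, 1,194,961 in favor — approved.
B: 2/3 of 1951397 = 1300931.33, rounded up to 1300932; 1,300,932 required, 1,301,209 in favor — approved.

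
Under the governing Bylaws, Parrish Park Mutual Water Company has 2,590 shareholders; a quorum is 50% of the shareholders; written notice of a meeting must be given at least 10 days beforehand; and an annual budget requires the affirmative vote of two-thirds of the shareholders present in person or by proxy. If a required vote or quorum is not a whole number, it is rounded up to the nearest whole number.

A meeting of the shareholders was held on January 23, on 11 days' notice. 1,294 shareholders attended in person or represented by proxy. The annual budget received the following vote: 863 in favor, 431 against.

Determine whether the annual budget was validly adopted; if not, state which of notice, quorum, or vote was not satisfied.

Invalid — quorum requirement not satisfied.

Notice: 11 days given; 10 required. Satisfied.
Quorum: 50% of 2,590 = 1,295; 1,294 present. Not satisfied.
Vote: requires two-thirds of those present (1,294); 2/3 of 1294 = 862.67, rounded up to 863, so 863 needed; 863 in favor. Satisfied.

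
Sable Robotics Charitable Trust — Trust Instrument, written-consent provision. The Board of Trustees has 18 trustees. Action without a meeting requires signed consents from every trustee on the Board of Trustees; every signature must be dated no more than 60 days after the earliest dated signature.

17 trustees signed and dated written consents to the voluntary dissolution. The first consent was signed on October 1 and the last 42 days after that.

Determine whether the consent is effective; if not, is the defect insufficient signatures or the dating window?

Signatures required: all of 18 — unanimous means all 18, so 18 needed; 17 signed. Insufficient.
Dating window: the latest signature is 42 days after the earliest; the limit is 60 days. Within the window.

Not effective — insufficient signatures.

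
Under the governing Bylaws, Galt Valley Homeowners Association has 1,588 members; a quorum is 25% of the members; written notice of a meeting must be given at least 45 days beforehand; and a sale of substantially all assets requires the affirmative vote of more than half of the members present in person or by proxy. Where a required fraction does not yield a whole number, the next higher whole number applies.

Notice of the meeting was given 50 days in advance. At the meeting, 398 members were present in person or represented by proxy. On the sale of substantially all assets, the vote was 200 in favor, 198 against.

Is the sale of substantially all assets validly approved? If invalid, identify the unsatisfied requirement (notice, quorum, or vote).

Valid — all requirements satisfied.

Notice: 50 days given; 45 required. Satisfied.
Quorum: 25% of 1,588 = 397; 398 present. Satisfied.
Vote: requires a majority of those present (398); a majority of 398 is 200, so 200 needed; 200 in favor. Satisfied.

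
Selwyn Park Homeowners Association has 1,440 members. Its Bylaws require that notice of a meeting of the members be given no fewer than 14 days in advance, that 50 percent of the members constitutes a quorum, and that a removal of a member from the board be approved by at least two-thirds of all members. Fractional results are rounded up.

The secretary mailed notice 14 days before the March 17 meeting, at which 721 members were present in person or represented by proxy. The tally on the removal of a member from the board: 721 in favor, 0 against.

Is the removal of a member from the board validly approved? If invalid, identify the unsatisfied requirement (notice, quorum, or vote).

Notice: 14 days given; 14 required. Satisfied.
Quorum: 50% of 1,440 = 720; 721 present. Satisfied.
Vote: requires two-thirds of all members (1,440); 2/3 of 1440 = 960, so 960 needed; 721 in favor. Not satisfied.

Invalid — vote requirement not satisfied.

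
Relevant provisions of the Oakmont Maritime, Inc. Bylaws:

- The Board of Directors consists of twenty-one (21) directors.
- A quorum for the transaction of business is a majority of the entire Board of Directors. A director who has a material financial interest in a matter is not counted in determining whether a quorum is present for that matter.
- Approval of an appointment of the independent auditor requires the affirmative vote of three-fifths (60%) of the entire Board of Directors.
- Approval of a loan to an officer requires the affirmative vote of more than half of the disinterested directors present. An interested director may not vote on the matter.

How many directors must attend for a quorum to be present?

11

A majority of 21 is 11.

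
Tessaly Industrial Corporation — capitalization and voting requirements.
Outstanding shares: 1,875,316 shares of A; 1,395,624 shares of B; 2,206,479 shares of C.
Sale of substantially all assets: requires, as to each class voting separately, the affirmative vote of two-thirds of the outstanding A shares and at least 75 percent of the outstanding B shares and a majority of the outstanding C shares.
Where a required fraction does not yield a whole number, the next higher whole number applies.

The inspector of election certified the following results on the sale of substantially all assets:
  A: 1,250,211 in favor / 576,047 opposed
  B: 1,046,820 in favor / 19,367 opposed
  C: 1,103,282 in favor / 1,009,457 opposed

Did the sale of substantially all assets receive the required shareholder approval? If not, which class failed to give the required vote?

Approved — every class gave the required vote.

A: 2/3 of 1875316 = 1250210.67, rounded up to 1250211; 1,250,211 required, 1,250,211 in favor — approved.
B: 3/4 of 1395624 = 1046718; 1,046,718 required, 1,046,820 in favor — approved.
C: a majority of 2206479 is 1103240; 1,103,240 required, 1,103,282 in favor — approved.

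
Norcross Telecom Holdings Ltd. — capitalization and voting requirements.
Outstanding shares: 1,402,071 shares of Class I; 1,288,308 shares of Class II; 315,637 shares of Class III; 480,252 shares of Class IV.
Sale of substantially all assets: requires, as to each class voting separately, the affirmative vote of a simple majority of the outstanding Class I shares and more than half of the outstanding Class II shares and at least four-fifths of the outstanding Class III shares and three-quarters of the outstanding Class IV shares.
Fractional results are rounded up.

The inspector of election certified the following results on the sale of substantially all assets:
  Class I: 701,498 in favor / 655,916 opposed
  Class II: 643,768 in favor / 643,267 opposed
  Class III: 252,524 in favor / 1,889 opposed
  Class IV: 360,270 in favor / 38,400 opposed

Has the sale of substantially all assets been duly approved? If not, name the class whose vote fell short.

Class I: a majority of 1402071 is 701036; 701,036 required, 701,498 in favor — approved.
Class II: a majority of 1288308 is 644155; 644,155 required, 643,768 in favor — not approved.
Class III: 4/5 of 315637 = 252509.60, rounded up to 252510; 252,510 required, 252,524 in favor — approved.
Class IV: 3/4 of 480252 = 360189; 360,189 required, 360,270 in favor — approved.

Not approved — the Class II shares did not give the required vote.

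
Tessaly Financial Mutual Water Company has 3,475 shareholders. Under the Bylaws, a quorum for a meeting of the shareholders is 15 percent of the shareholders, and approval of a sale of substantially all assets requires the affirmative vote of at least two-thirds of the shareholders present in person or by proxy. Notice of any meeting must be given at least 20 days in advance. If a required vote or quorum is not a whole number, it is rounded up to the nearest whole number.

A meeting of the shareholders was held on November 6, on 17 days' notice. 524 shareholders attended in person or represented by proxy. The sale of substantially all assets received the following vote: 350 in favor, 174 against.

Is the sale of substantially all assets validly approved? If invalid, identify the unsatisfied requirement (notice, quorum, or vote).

Invalid — notice requirement not satisfied.

Notice: 17 days given; 20 required. Not satisfied.
Quorum: 15% of 3,475 = 521.25, rounded up to 522; 524 present. Satisfied.
Vote: requires two-thirds of those present (524); 2/3 of 524 = 349.33, rounded up to 350, so 350 needed; 350 in favor. Satisfied.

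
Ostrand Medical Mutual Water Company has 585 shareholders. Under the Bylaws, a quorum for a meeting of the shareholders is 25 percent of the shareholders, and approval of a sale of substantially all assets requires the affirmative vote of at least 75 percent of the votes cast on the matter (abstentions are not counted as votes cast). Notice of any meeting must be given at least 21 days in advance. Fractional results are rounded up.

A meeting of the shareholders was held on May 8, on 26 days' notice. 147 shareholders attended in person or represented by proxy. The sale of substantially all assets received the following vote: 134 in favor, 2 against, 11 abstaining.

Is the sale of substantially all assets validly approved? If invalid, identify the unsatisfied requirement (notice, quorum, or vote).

Valid — all requirements satisfied.

Notice: 26 days given; 21 required. Satisfied.
Quorum: 25% of 585 = 146.25, rounded up to 147; 147 present. Satisfied.
Vote: requires three-fourths of the votes cast (147 − 11 abstaining = 136); 3/4 of 136 = 102, so 102 needed; 134 in favor. Satisfied.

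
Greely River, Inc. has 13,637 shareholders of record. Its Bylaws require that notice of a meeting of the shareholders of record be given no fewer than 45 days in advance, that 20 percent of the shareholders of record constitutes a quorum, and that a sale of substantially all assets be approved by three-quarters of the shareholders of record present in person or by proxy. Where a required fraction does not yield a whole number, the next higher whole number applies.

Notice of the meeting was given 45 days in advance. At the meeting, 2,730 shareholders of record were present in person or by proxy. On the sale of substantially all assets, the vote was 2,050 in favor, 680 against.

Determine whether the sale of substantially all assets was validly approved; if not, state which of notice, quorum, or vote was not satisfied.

Notice: 45 days given; 45 required. Satisfied.
Quorum: 20% of 13,637 = 2,727.40, rounded up to 2,728; 2,730 present. Satisfied.
Vote: requires three-fourths of those present (2,730); 3/4 of 2730 = 2047.50, rounded up to 2048, so 2,048 needed; 2,050 in favor. Satisfied.

Valid — all requirements satisfied.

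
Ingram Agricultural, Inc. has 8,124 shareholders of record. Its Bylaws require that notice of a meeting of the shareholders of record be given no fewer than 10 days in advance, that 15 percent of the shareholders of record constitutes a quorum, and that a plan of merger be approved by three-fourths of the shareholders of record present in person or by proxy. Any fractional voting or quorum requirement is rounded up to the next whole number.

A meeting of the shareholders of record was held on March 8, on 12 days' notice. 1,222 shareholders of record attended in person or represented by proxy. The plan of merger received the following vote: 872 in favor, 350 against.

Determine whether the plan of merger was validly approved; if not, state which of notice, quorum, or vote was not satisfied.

Notice: 12 days given; 10 required. Satisfied.
Quorum: 15% of 8,124 = 1,218.60, rounded up to 1,219; 1,222 present. Satisfied.
Vote: requires three-fourths of those present (1,222); 3/4 of 1222 = 916.50, rounded up to 917, so 917 needed; 872 in favor. Not satisfied.

Invalid — vote requirement not satisfied.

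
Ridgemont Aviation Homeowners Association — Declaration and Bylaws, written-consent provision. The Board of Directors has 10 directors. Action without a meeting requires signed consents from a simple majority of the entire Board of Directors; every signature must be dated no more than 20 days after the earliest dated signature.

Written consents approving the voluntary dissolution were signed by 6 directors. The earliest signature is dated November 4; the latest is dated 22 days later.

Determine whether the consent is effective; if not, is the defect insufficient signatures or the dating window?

Signatures required: a simple majority of 10 — a majority of 10 is 6, so 6 needed; 6 signed. Sufficient.
Dating window: the latest signature is 22 days after the earliest; the limit is 20 days. Outside the window.

Not effective — dating-window requirement not satisfied.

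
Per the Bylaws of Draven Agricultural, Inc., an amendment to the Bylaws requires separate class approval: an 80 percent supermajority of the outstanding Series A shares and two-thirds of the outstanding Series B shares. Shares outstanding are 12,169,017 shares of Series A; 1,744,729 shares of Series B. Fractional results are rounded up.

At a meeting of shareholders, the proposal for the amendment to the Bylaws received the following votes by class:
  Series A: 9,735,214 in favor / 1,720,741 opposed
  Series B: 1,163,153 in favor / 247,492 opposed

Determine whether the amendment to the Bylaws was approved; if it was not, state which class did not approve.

Approved — every class gave the required vote.

Series A: 4/5 of 12169017 = 9735213.60, rounded up to 9735214; 9,735,214 required, 9,735,214 in favor — approved.
Series B: 2/3 of 1744729 = 1163152.67, rounded up to 1163153; 1,163,153 required, 1,163,153 in favor — approved.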